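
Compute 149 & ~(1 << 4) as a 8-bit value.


149 & ~(1 << 4) = 133

133


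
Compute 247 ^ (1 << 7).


247 ^ (1 << 7) = 247 ^ 128 = 119

119


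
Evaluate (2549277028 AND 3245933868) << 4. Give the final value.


Step 1: 2549277028 & 3245933868 = 2171601188
Step 2: 2171601188 << 4 = 34745619008

34745619008


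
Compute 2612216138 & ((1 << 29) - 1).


2612216138 & 536870911 = 464732490

464732490


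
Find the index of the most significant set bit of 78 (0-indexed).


0b1001110. Highest set bit at position 6

6


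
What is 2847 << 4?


0b101100011111 << 4 = 0b1011000111110000 = 45552

45552


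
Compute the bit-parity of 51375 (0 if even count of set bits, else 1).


0b1100100010101111 has 9 ones => parity 1

1


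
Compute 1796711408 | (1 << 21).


1796711408 | (1 << 21) = 1796711408 | 2097152 = 1798808560

1798808560


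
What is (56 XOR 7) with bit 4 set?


Step 1: 56 ^ 7 = 63
Step 2: 63 | (1 << 4) = 63 | 16 = 63

63


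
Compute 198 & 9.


0b11000110 & 0b1001 = 0b0 = 0

0


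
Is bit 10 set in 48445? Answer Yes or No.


0b1011110100111101, bit 10 = 1. Yes

Yes


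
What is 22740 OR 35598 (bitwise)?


0b101100011010100 | 0b1000101100001110 = 0b1101101111011110 = 56286

56286


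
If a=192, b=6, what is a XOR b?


192 ^ 6 = 198

198


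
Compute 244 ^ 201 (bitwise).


0b11110100 ^ 0b11001001 = 0b111101 = 61

61


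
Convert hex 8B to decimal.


8B hex = 139 decimal

139


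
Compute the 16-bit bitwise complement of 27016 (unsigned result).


~0b110100110001000 = 0b1001011001110111 = 38519 (16-bit unsigned)

38519


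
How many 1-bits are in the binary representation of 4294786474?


0b11111111111111010011110110101010 has 24 set bits

24


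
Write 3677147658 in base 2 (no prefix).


3677147658 = 11011011001011001101001000001010 in binary

11011011001011001101001000001010


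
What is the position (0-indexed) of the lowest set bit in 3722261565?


0b11011101110111010011010000111101. Lowest set bit at position 0

0


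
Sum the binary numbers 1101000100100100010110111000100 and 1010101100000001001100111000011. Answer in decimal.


1101000100100100010110111000100 + 1010101100000001001100111000011 = 10111110000100101100011110000111 = 3188901767

3188901767


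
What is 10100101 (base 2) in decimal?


10100101 in decimal = 165

165


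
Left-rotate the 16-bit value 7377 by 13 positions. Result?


Rotate 0b1110011010001 left by 13 (16-bit) = 0b10001110011010 = 9114

9114


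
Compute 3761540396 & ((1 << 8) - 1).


3761540396 & 255 = 44

44


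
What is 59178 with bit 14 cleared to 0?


59178 & ~(1 << 14) = 42794

42794


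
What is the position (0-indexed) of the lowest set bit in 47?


0b101111. Lowest set bit at position 0

0


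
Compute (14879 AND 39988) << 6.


Step 1: 14879 & 39988 = 6164
Step 2: 6164 << 6 = 394496

394496


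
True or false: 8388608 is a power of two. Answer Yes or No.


0b100000000000000000000000. Only one bit set => Yes

Yes


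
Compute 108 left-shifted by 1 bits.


0b1101100 << 1 = 0b11011000 = 216

216


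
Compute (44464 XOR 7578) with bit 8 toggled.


Step 1: 44464 ^ 7578 = 45098
Step 2: 45098 ^ (1 << 8) = 45098 ^ 256 = 45354

45354


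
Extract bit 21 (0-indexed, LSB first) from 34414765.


0b10000011010010000010101101, position 21 = 0

0


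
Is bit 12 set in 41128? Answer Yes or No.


0b1010000010101000, bit 12 = 0. No

No


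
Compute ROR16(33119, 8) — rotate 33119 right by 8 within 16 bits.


Rotate 0b1000000101011111 right by 8 (16-bit) = 0b101111110000001 = 24449

24449


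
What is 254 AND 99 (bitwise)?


0b11111110 & 0b1100011 = 0b1100010 = 98

98


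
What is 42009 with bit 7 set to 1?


42009 | (1 << 7) = 42009 | 128 = 42137

42137


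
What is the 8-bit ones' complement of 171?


171 ^ 255 = 84

84


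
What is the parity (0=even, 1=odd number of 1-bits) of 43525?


0b1010101000000101 has 6 ones => parity 0

0


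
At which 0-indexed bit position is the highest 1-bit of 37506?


0b1001001010000010. Highest set bit at position 15

15


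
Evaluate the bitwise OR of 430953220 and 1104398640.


0b11001101011111101001100000100 | 0b1000001110100111100100100110000 = 0b1011001111111111101101100110100 = 1509940020

1509940020


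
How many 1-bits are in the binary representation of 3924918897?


0b11101001111100011000001001110001 has 16 set bits

16


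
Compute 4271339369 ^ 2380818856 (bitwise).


0b11111110100101110111011101101001 ^ 0b10001101111010000110100110101000 = 0b1110011011111110001111011000001 = 1937710785

1937710785


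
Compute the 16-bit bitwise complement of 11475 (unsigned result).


~0b10110011010011 = 0b1101001100101100 = 54060 (16-bit unsigned)

54060


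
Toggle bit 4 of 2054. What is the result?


2054 ^ (1 << 4) = 2054 ^ 16 = 2070

2070


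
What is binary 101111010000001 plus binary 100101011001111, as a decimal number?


101111010000001 + 100101011001111 = 1010100101010000 = 43344

43344


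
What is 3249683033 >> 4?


0b11000001101100100011101001011001 >> 4 = 0b1100000110110010001110100101 = 203105189

203105189


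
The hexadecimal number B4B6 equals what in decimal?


B4B6 hex = 46262 decimal

46262


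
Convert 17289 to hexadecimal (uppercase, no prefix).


17289 = 4389 hex

4389


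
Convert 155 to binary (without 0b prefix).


155 = 10011011 in binary

10011011


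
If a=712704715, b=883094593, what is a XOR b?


712704715 ^ 883094593 = 517600906

517600906


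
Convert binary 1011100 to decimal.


1011100 in decimal = 92

92


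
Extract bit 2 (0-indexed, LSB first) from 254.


0b11111110, position 2 = 1

1


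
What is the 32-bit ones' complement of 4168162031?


4168162031 ^ 4294967295 = 126805264

126805264


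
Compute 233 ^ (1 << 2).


233 ^ (1 << 2) = 233 ^ 4 = 237

237


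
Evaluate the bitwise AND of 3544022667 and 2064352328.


0b11010011001111010111111010001011 & 0b1111011000010111000010001001000 = 0b1010011000010010000010000001000 = 1393099784

1393099784


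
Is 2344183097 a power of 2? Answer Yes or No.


0b10001011101110010110010100111001. Multiple bits set => No

No


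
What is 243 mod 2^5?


243 & 31 = 19

19


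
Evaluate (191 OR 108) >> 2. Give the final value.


Step 1: 191 | 108 = 255
Step 2: 255 >> 2 = 63

63


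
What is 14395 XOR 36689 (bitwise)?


0b11100000111011 ^ 0b1000111101010001 = 0b1011011101101010 = 46954

46954


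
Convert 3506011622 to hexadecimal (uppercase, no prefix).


3506011622 = D0F97DE6 hex

D0F97DE6


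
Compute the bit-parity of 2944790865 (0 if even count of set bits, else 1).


0b10101111100001011111000101010001 has 17 ones => parity 1

1


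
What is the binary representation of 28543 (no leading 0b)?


28543 = 110111101111111 in binary

110111101111111


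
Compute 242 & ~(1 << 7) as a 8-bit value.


242 & ~(1 << 7) = 114

114


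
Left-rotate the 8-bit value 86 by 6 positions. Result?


Rotate 0b1010110 left by 6 (8-bit) = 0b10010101 = 149

149


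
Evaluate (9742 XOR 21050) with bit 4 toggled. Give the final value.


Step 1: 9742 ^ 21050 = 29748
Step 2: 29748 ^ (1 << 4) = 29748 ^ 16 = 29732

29732


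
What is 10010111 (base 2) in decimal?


10010111 in decimal = 151

151


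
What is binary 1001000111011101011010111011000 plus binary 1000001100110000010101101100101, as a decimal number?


1001000111011101011010111011000 + 1000001100110000010101101100101 = 10001010100001101110000100111101 = 2324095293

2324095293


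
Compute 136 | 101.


0b10001000 | 0b1100101 = 0b11101101 = 237

237


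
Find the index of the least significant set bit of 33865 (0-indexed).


0b1000010001001001. Lowest set bit at position 0

0


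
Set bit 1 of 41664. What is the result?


41664 | (1 << 1) = 41664 | 2 = 41666

41666


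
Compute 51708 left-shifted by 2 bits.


0b1100100111111100 << 2 = 0b110010011111110000 = 206832

206832


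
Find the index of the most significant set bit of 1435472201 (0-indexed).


0b1010101100011111001000101001001. Highest set bit at position 30

30


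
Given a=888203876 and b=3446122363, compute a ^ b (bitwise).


888203876 ^ 3446122363 = 4187442463

4187442463


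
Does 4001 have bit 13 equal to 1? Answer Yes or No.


0b111110100001, bit 13 = 0. No

No


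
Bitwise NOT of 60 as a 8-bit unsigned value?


~0b111100 = 0b11000011 = 195 (8-bit unsigned)

195


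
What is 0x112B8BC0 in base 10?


112B8BC0 hex = 288066496 decimal

288066496


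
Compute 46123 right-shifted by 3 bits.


0b1011010000101011 >> 3 = 0b1011010000101 = 5765

5765


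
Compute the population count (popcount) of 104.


0b1101000 has 3 set bits

3


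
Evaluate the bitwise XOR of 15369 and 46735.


0b11110000001001 ^ 0b1011011010001111 = 0b1000101010000110 = 35462

35462


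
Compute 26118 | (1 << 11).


26118 | (1 << 11) = 26118 | 2048 = 28166

28166


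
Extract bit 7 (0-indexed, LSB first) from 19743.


0b100110100011111, position 7 = 0

0


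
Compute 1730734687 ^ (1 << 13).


1730734687 ^ (1 << 13) = 1730734687 ^ 8192 = 1730726495

1730726495


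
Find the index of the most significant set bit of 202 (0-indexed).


0b11001010. Highest set bit at position 7

7


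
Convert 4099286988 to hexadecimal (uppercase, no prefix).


4099286988 = F45627CC hex

F45627CC


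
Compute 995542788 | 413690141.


0b111011010101101100011100000100 | 0b11000101010000110100100011101 = 0b111011111111101110111100011101 = 1006563101

1006563101


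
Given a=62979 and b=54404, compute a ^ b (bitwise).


62979 ^ 54404 = 8839

8839


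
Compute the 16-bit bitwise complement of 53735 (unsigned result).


~0b1101000111100111 = 0b10111000011000 = 11800 (16-bit unsigned)

11800


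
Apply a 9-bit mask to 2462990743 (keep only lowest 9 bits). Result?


2462990743 & 511 = 407

407


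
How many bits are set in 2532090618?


0b10010110111011001010001011111010 has 18 set bits

18


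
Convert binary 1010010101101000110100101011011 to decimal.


1010010101101000110100101011011 in decimal = 1387555163

1387555163


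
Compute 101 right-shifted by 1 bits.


0b1100101 >> 1 = 0b110010 = 50

50


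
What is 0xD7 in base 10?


D7 hex = 215 decimal

215


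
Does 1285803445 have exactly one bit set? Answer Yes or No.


0b1001100101000111100110110110101. Multiple bits set => No

No


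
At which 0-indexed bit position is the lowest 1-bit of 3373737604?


0b11001001000101110010011010000100. Lowest set bit at position 2

2


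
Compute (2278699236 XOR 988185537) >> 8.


Step 1: 2278699236 ^ 988185537 = 3174347557
Step 2: 3174347557 >> 8 = 12399795

12399795


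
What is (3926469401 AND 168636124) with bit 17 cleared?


Step 1: 3926469401 & 168636124 = 168372760
Step 2: 168372760 & ~(1 << 17) = 168372760

168372760


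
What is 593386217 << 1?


0b100011010111100101101011101001 << 1 = 0b1000110101111001011010111010010 = 1186772434

1186772434


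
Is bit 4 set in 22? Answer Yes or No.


0b10110, bit 4 = 1. Yes

Yes


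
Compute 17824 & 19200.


0b100010110100000 & 0b100101100000000 = 0b100000100000000 = 16640

16640


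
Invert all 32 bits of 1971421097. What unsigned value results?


1971421097 ^ 4294967295 = 2323546198

2323546198


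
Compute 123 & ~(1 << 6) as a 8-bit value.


123 & ~(1 << 6) = 59

59


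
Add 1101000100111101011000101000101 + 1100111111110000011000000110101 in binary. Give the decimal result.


1101000100111101011000101000101 + 1100111111110000011000000110101 = 11010000100101101110000101111010 = 3499549050

3499549050


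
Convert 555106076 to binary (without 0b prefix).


555106076 = 100001000101100011111100011100 in binary

100001000101100011111100011100


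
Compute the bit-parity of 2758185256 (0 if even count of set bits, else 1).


0b10100100011001101001000100101000 has 12 ones => parity 0

0


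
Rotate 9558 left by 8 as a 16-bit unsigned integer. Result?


Rotate 0b10010101010110 left by 8 (16-bit) = 0b101011000100101 = 22053

22053


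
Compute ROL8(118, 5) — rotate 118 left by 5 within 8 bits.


Rotate 0b1110110 left by 5 (8-bit) = 0b11001110 = 206

206


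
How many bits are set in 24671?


0b110000001011111 has 8 set bits

8


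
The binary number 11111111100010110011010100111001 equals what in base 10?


11111111100010110011010100111001 in decimal = 4287313209

4287313209


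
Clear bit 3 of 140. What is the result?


140 & ~(1 << 3) = 132

132


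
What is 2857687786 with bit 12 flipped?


2857687786 ^ (1 << 12) = 2857687786 ^ 4096 = 2857683690

2857683690


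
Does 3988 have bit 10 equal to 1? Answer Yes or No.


0b111110010100, bit 10 = 1. Yes

Yes


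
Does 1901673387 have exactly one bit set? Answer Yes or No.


0b1110001010110010011101110101011. Multiple bits set => No

No


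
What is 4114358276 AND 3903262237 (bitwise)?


0b11110101001111000010000000000100 & 0b11101000101001110000111000011101 = 0b11100000001001000000000000000100 = 3760455684

3760455684


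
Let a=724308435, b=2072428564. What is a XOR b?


724308435 ^ 2072428564 = 1353372103

1353372103


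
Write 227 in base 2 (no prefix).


227 = 11100011 in binary

11100011


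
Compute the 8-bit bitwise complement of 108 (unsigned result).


~0b1101100 = 0b10010011 = 147 (8-bit unsigned)

147


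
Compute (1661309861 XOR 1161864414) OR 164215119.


Step 1: 1661309861 ^ 1161864414 = 642070395
Step 2: 642070395 | 164215119 = 802013055

802013055


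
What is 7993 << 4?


0b1111100111001 << 4 = 0b11111001110010000 = 127888

127888


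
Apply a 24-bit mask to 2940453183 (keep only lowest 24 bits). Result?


2940453183 & 16777215 = 4440383

4440383


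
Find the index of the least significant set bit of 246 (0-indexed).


0b11110110. Lowest set bit at position 1

1


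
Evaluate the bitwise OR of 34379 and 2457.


0b1000011001001011 | 0b100110011001 = 0b1000111111011011 = 36827

36827


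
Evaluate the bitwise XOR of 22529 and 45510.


0b101100000000001 ^ 0b1011000111000110 = 0b1110100111000111 = 59847

59847


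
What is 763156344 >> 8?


0b101101011111001101011101111000 >> 8 = 0b1011010111110011010111 = 2981079

2981079


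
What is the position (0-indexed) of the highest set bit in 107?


0b1101011. Highest set bit at position 6

6


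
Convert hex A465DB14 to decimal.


A465DB14 hex = 2758138644 decimal

2758138644


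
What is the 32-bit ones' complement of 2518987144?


2518987144 ^ 4294967295 = 1775980151

1775980151


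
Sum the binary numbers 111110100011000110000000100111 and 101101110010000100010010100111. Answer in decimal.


111110100011000110000000100111 + 101101110010000100010010100111 = 1101100010101001010010011001110 = 1817486542

1817486542


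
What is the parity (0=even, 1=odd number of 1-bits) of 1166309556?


0b1000101100001000111100010110100 has 13 ones => parity 1

1


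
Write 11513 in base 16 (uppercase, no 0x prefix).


11513 = 2CF9 hex

2CF9


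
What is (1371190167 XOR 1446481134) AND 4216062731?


Step 1: 1371190167 ^ 1446481134 = 126697337
Step 2: 126697337 & 4216062731 = 51118857

51118857


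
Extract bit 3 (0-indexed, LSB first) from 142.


0b10001110, position 3 = 1

1


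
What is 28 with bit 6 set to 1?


28 | (1 << 6) = 28 | 64 = 92

92


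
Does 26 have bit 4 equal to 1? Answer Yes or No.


0b11010, bit 4 = 1. Yes

Yes


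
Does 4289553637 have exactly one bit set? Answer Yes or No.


0b11111111101011010110010011100101. Multiple bits set => No

No


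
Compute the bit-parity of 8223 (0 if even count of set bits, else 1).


0b10000000011111 has 6 ones => parity 0

0


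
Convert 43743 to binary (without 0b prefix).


43743 = 1010101011011111 in binary

1010101011011111


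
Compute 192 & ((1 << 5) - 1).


192 & 31 = 0

0


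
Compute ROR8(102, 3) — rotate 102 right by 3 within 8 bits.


Rotate 0b1100110 right by 3 (8-bit) = 0b11001100 = 204

204


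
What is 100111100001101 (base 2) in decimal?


100111100001101 in decimal = 20237

20237


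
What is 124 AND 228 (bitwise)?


0b1111100 & 0b11100100 = 0b1100100 = 100

100


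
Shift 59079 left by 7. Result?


0b1110011011000111 << 7 = 0b11100110110001110000000 = 7562112

7562112


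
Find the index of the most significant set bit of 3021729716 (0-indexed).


0b10110100000110111110111110110100. Highest set bit at position 31

31


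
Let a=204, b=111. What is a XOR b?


204 ^ 111 = 163

163


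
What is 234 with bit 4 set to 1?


234 | (1 << 4) = 234 | 16 = 250

250


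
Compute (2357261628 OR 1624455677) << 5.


Step 1: 2357261628 | 1624455677 = 3973316093
Step 2: 3973316093 << 5 = 127146114976

127146114976


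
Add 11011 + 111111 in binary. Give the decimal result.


11011 + 111111 = 1011010 = 90

90


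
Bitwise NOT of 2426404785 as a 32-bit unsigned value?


~0b10010000100111111111111110110001 = 0b1101111011000000000000001001110 = 1868562510 (32-bit unsigned)

1868562510


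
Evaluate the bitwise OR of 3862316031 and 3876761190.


0b11100110001101100100001111111111 | 0b11100111000100101010111001100110 = 0b11100111001101101110111111111111 = 3879137279

3879137279


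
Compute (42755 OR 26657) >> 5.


Step 1: 42755 | 26657 = 61219
Step 2: 61219 >> 5 = 1913

1913


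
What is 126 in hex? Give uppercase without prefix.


126 = 7E hex

7E


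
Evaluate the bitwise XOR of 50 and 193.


0b110010 ^ 0b11000001 = 0b11110011 = 243

243


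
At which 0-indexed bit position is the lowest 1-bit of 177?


0b10110001. Lowest set bit at position 0

0


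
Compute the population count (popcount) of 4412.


0b1000100111100 has 6 set bits

6


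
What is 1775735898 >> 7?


0b1101001110101111001010001011010 >> 7 = 0b110100111010111100101000 = 13872936

13872936


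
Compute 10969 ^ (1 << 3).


10969 ^ (1 << 3) = 10969 ^ 8 = 10961

10961


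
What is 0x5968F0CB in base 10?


5968F0CB hex = 1500049611 decimal

1500049611


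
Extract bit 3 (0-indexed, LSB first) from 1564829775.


0b1011101010001010110100001001111, position 3 = 1

1


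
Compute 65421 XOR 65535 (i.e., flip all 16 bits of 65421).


65421 ^ 65535 = 114

114


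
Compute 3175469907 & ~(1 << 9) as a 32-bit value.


3175469907 & ~(1 << 9) = 3175469395

3175469395


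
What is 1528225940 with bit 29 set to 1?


1528225940 | (1 << 29) = 1528225940 | 536870912 = 2065096852

2065096852


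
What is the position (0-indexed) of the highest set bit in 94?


0b1011110. Highest set bit at position 6

6


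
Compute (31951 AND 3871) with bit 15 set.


Step 1: 31951 & 3871 = 3087
Step 2: 3087 | (1 << 15) = 3087 | 32768 = 35855

35855


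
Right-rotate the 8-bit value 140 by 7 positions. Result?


Rotate 0b10001100 right by 7 (8-bit) = 0b11001 = 25

25


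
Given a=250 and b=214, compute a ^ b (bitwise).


250 ^ 214 = 44

44


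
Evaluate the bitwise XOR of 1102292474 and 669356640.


0b1000001101100111010010111111010 ^ 0b100111111001011001001001100000 = 0b1100110010101100011011110011010 = 1716926362

1716926362


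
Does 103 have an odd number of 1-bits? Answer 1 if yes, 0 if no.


0b1100111 has 5 ones => parity 1

1


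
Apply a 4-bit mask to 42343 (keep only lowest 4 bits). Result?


42343 & 15 = 7

7


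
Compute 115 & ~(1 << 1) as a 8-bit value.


115 & ~(1 << 1) = 113

113


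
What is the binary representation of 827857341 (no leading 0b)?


827857341 = 110001010110000001100110111101 in binary

110001010110000001100110111101


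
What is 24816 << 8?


0b110000011110000 << 8 = 0b11000001111000000000000 = 6352896

6352896


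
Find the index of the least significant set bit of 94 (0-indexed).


0b1011110. Lowest set bit at position 1

1


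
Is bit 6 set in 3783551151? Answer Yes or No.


0b11100001100001000110100010101111, bit 6 = 0. No

No


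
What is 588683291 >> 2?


0b100011000101101001100000011011 >> 2 = 0b1000110001011010011000000110 = 147170822

147170822


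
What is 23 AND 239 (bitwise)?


0b10111 & 0b11101111 = 0b111 = 7

7


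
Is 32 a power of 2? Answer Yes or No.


0b100000. Only one bit set => Yes

Yes


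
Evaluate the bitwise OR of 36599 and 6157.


0b1000111011110111 | 0b1100000001101 = 0b1001111011111111 = 40703

40703


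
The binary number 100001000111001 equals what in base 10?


100001000111001 in decimal = 16953

16953


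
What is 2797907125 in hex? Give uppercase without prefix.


2797907125 = A6C4ACB5 hex

A6C4ACB5


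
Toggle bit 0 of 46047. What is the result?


46047 ^ (1 << 0) = 46047 ^ 1 = 46046

46046


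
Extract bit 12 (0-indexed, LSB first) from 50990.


0b1100011100101110, position 12 = 0

0


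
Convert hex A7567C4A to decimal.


A7567C4A hex = 2807462986 decimal

2807462986


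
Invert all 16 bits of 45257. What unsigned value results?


45257 ^ 65535 = 20278

20278


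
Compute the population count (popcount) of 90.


0b1011010 has 4 set bits

4


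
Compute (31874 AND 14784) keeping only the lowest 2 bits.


Step 1: 31874 & 14784 = 14464
Step 2: 14464 & 3 = 0

0


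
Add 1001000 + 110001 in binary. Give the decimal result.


1001000 + 110001 = 1111001 = 121

121


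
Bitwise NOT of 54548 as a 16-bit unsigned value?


~0b1101010100010100 = 0b10101011101011 = 10987 (16-bit unsigned)

10987


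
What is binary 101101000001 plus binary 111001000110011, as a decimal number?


101101000001 + 111001000110011 = 111110101110100 = 32116

32116


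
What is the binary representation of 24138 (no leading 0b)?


24138 = 101111001001010 in binary

101111001001010


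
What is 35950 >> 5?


0b1000110001101110 >> 5 = 0b10001100011 = 1123

1123


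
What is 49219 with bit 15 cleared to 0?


49219 & ~(1 << 15) = 16451

16451


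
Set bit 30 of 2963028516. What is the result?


2963028516 | (1 << 30) = 2963028516 | 1073741824 = 4036770340

4036770340


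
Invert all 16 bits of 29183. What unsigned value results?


29183 ^ 65535 = 36352

36352


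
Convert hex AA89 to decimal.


AA89 hex = 43657 decimal

43657


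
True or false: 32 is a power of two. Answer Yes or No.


0b100000. Only one bit set => Yes

Yes


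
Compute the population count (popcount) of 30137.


0b111010110111001 has 10 set bits

10


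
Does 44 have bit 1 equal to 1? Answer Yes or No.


0b101100, bit 1 = 0. No

No


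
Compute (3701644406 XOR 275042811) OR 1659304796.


Step 1: 3701644406 ^ 275042811 = 3435548045
Step 2: 3435548045 | 1659304796 = 4008116189

4008116189


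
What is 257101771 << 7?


0b1111010100110000111111001011 << 7 = 0b11110101001100001111110010110000000 = 32909026688

32909026688


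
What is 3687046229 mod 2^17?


3687046229 & 131071 = 121941

121941


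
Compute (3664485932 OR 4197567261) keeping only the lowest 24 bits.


Step 1: 3664485932 | 4197567261 = 4202422077
Step 2: 4202422077 & 16777215 = 8118077

8118077


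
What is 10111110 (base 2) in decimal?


10111110 in decimal = 190

190


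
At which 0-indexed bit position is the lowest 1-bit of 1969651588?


0b1110101011001100111111110000100. Lowest set bit at position 2

2


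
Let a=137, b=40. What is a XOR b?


137 ^ 40 = 161

161


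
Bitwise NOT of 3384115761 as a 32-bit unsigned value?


~0b11001001101101011000001000110001 = 0b110110010010100111110111001110 = 910851534 (32-bit unsigned)

910851534


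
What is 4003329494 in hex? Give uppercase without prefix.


4003329494 = EE9DF5D6 hex

EE9DF5D6


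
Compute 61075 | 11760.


0b1110111010010011 | 0b10110111110000 = 0b1110111111110011 = 61427

61427


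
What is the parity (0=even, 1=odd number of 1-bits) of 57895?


0b1110001000100111 has 8 ones => parity 0

0


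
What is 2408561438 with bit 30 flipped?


2408561438 ^ (1 << 30) = 2408561438 ^ 1073741824 = 3482303262

3482303262


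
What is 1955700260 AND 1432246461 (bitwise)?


0b1110100100100011001111000100100 & 0b1010101010111100101100010111101 = 0b1010100000100000001100000100100 = 1410340900

1410340900


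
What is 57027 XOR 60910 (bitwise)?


0b1101111011000011 ^ 0b1110110111101110 = 0b11001100101101 = 13101

13101


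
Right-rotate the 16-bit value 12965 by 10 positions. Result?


Rotate 0b11001010100101 right by 10 (16-bit) = 0b1010100101001100 = 43340

43340


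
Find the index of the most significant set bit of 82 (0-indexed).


0b1010010. Highest set bit at position 6

6


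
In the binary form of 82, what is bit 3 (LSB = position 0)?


0b1010010, position 3 = 0

0


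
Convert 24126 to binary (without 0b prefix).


24126 = 101111000111110 in binary

101111000111110


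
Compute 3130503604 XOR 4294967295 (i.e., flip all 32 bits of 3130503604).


3130503604 ^ 4294967295 = 1164463691

1164463691


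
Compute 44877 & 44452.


0b1010111101001101 & 0b1010110110100100 = 0b1010110100000100 = 44292

44292


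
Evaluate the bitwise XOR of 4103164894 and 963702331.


0b11110100100100010101001111011110 ^ 0b111001011100001110111000111011 = 0b11001101111000011011110111100101 = 3454123493

3454123493


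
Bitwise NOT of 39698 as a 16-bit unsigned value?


~0b1001101100010010 = 0b110010011101101 = 25837 (16-bit unsigned)

25837


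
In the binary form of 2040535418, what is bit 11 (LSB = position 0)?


0b1111001101000000001100101111010, position 11 = 1

1


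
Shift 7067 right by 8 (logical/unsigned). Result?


0b1101110011011 >> 8 = 0b11011 = 27

27


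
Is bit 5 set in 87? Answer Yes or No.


0b1010111, bit 5 = 0. No

No


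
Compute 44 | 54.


0b101100 | 0b110110 = 0b111110 = 62

62


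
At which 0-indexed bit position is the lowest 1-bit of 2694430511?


0b10100000100110011011111100101111. Lowest set bit at position 0

0


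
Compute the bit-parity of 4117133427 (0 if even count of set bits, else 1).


0b11110101011001100111100001110011 has 19 ones => parity 1

1


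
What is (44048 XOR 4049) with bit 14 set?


Step 1: 44048 ^ 4049 = 41921
Step 2: 41921 | (1 << 14) = 41921 | 16384 = 58305

58305


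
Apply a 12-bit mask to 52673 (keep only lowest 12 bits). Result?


52673 & 4095 = 3521

3521


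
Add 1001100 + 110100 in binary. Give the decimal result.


1001100 + 110100 = 10000000 = 128

128


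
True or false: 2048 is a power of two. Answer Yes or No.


0b100000000000. Only one bit set => Yes

Yes


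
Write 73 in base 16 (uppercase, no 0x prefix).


73 = 49 hex

49


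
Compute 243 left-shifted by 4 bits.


0b11110011 << 4 = 0b111100110000 = 3888

3888


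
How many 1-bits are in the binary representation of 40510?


0b1001111000111110 has 10 set bits

10


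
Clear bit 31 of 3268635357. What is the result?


3268635357 & ~(1 << 31) = 1121151709

1121151709


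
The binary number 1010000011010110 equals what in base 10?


1010000011010110 in decimal = 41174

41174


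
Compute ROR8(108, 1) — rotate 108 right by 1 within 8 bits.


Rotate 0b1101100 right by 1 (8-bit) = 0b110110 = 54

54


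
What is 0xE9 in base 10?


E9 hex = 233 decimal

233


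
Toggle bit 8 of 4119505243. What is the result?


4119505243 ^ (1 << 8) = 4119505243 ^ 256 = 4119504987

4119504987


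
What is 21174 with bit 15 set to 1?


21174 | (1 << 15) = 21174 | 32768 = 53942

53942


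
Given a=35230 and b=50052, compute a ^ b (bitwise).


35230 ^ 50052 = 18970

18970


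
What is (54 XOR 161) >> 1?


Step 1: 54 ^ 161 = 151
Step 2: 151 >> 1 = 75

75


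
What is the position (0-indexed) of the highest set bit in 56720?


0b1101110110010000. Highest set bit at position 15

15


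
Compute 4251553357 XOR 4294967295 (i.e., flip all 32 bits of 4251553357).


4251553357 ^ 4294967295 = 43413938

43413938


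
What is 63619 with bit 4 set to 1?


63619 | (1 << 4) = 63619 | 16 = 63635

63635


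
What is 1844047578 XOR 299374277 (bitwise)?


0b1101101111010011110111011011010 ^ 0b10001110110000001011011000101 = 0b1111100001100011111100000011111 = 2083649567

2083649567


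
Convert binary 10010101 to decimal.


10010101 in decimal = 149

149


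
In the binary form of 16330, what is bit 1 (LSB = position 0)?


0b11111111001010, position 1 = 1

1


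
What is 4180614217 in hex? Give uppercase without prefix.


4180614217 = F92F1C49 hex

F92F1C49


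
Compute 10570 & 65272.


0b10100101001010 & 0b1111111011111000 = 0b10100001001000 = 10312

10312


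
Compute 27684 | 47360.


0b110110000100100 | 0b1011100100000000 = 0b1111110100100100 = 64804

64804


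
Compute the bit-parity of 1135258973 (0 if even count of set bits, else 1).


0b1000011101010101010110101011101 has 17 ones => parity 1

1


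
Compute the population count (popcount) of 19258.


0b100101100111010 has 8 set bits

8


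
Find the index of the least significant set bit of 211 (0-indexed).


0b11010011. Lowest set bit at position 0

0


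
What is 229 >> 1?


0b11100101 >> 1 = 0b1110010 = 114

114


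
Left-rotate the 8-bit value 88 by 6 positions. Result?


Rotate 0b1011000 left by 6 (8-bit) = 0b10110 = 22

22


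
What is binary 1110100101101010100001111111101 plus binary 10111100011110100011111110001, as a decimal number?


1110100101101010100001111111101 + 10111100011110100011111110001 = 10001100010001001000101111101110 = 2353302510

2353302510


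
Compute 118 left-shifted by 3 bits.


0b1110110 << 3 = 0b1110110000 = 944

944


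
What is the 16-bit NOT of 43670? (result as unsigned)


~0b1010101010010110 = 0b101010101101001 = 21865 (16-bit unsigned)

21865


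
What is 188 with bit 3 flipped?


188 ^ (1 << 3) = 188 ^ 8 = 180

180


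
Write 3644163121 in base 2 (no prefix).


3644163121 = 11011001001101011000010000110001 in binary

11011001001101011000010000110001


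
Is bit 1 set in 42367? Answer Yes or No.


0b1010010101111111, bit 1 = 1. Yes

Yes


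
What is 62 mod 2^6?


62 & 63 = 62

62


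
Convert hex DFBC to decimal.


DFBC hex = 57276 decimal

57276


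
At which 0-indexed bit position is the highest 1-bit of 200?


0b11001000. Highest set bit at position 7

7


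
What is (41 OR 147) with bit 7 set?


Step 1: 41 | 147 = 187
Step 2: 187 | (1 << 7) = 187 | 128 = 187

187


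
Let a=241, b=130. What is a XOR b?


241 ^ 130 = 115

115


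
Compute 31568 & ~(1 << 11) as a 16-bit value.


31568 & ~(1 << 11) = 29520

29520


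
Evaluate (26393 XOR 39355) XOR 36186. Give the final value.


Step 1: 26393 ^ 39355 = 65186
Step 2: 65186 ^ 36186 = 29688

29688


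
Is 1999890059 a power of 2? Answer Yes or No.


0b1110111001100111110011010001011. Multiple bits set => No

No


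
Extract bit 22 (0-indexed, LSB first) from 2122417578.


0b1111110100000011000010110101010, position 22 = 0

0


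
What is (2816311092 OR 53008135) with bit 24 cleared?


Step 1: 2816311092 | 53008135 = 2818441015
Step 2: 2818441015 & ~(1 << 24) = 2801663799

2801663799


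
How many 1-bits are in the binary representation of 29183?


0b111000111111111 has 12 set bits

12


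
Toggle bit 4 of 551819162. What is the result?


551819162 ^ (1 << 4) = 551819162 ^ 16 = 551819146

551819146


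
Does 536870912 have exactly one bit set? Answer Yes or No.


0b100000000000000000000000000000. Only one bit set => Yes

Yes


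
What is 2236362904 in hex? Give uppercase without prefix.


2236362904 = 854C3098 hex

854C3098


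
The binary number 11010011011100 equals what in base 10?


11010011011100 in decimal = 13532

13532


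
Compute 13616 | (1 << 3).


13616 | (1 << 3) = 13616 | 8 = 13624

13624


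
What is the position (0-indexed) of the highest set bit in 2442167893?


0b10010001100100001000011001010101. Highest set bit at position 31

31


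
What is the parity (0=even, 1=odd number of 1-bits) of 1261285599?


0b1001011001011011011000011011111 has 18 ones => parity 0

0


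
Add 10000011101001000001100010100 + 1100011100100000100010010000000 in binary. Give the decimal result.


10000011101001000001100010100 + 1100011100100000100010010000000 = 1110100000001001100011110010100 = 1946470292

1946470292


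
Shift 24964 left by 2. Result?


0b110000110000100 << 2 = 0b11000011000010000 = 99856

99856


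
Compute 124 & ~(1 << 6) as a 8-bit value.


124 & ~(1 << 6) = 60

60


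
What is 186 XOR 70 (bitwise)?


0b10111010 ^ 0b1000110 = 0b11111100 = 252

252


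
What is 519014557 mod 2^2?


519014557 & 3 = 1

1


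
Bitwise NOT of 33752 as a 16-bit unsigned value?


~0b1000001111011000 = 0b111110000100111 = 31783 (16-bit unsigned)

31783


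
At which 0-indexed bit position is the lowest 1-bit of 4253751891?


0b11111101100010110001101001010011. Lowest set bit at position 0

0


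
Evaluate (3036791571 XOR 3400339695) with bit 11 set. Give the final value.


Step 1: 3036791571 ^ 3400339695 = 2142032892
Step 2: 2142032892 | (1 << 11) = 2142032892 | 2048 = 2142034940

2142034940


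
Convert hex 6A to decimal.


6A hex = 106 decimal

106


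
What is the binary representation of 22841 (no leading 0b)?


22841 = 101100100111001 in binary

101100100111001


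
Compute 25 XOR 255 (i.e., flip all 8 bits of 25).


25 ^ 255 = 230

230


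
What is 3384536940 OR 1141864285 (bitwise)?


0b11001001101110111110111101101100 | 0b1000100000011110111011101011101 = 0b11001101101111111111111101111101 = 3451912061

3451912061


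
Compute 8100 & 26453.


0b1111110100100 & 0b110011101010101 = 0b11100000100 = 1796

1796


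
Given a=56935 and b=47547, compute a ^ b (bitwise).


56935 ^ 47547 = 26588

26588


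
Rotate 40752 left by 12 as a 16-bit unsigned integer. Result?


Rotate 0b1001111100110000 left by 12 (16-bit) = 0b100111110011 = 2547

2547


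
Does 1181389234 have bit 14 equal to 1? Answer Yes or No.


0b1000110011010101001000110110010, bit 14 = 0. No

No


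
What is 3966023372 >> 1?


0b11101100011001001011011011001100 >> 1 = 0b1110110001100100101101101100110 = 1983011686

1983011686


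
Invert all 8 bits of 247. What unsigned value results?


247 ^ 255 = 8

8


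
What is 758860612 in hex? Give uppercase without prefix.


758860612 = 2D3B4B44 hex

2D3B4B44


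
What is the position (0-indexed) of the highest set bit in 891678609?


0b110101001001011110111110010001. Highest set bit at position 29

29


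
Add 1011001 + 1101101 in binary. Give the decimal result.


1011001 + 1101101 = 11000110 = 198

198


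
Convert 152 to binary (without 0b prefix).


152 = 10011000 in binary

10011000


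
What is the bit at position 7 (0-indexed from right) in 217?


0b11011001, position 7 = 1

1


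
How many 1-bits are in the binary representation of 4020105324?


0b11101111100111011111000001101100 has 20 set bits

20


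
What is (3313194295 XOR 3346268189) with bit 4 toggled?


Step 1: 3313194295 ^ 3346268189 = 34559274
Step 2: 34559274 ^ (1 << 4) = 34559274 ^ 16 = 34559290

34559290


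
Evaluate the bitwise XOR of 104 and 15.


0b1101000 ^ 0b1111 = 0b1100111 = 103

103


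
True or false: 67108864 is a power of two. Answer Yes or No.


0b100000000000000000000000000. Only one bit set => Yes

Yes


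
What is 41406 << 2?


0b1010000110111110 << 2 = 0b101000011011111000 = 165624

165624


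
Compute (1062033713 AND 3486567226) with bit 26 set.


Step 1: 1062033713 & 3486567226 = 255871280
Step 2: 255871280 | (1 << 26) = 255871280 | 67108864 = 255871280

255871280


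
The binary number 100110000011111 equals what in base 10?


100110000011111 in decimal = 19487

19487


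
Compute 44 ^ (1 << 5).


44 ^ (1 << 5) = 44 ^ 32 = 12

12


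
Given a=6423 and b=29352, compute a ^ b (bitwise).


6423 ^ 29352 = 27583

27583


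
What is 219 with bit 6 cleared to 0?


219 & ~(1 << 6) = 155

155


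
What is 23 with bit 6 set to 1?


23 | (1 << 6) = 23 | 64 = 87

87


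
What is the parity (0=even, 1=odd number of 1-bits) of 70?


0b1000110 has 3 ones => parity 1

1


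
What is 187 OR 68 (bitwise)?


0b10111011 | 0b1000100 = 0b11111111 = 255

255


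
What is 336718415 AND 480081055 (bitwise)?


0b10100000100011110101001001111 & 0b11100100111010111010010011111 = 0b10100000100010110000000001111 = 336683023

336683023


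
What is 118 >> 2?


0b1110110 >> 2 = 0b11101 = 29

29


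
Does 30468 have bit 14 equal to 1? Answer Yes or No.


0b111011100000100, bit 14 = 1. Yes

Yes


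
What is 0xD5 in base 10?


D5 hex = 213 decimal

213


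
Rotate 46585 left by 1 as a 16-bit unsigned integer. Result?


Rotate 0b1011010111111001 left by 1 (16-bit) = 0b110101111110011 = 27635

27635


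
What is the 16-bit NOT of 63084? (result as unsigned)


~0b1111011001101100 = 0b100110010011 = 2451 (16-bit unsigned)

2451


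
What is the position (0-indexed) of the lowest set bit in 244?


0b11110100. Lowest set bit at position 2

2


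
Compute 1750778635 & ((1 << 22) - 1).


1750778635 & 4194303 = 1753867

1753867


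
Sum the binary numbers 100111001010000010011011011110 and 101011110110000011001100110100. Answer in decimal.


100111001010000010011011011110 + 101011110110000011001100110100 = 1010011000000000101101000010010 = 1392531986

1392531986


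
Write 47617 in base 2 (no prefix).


47617 = 1011101000000001 in binary

1011101000000001


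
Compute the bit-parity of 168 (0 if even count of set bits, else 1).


0b10101000 has 3 ones => parity 1

1


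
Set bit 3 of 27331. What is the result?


27331 | (1 << 3) = 27331 | 8 = 27339

27339


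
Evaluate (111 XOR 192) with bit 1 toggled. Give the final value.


Step 1: 111 ^ 192 = 175
Step 2: 175 ^ (1 << 1) = 175 ^ 2 = 173

173


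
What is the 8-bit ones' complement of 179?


179 ^ 255 = 76

76


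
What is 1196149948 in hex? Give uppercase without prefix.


1196149948 = 474BCCBC hex

474BCCBC


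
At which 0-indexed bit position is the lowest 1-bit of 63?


0b111111. Lowest set bit at position 0

0


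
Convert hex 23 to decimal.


23 hex = 35 decimal

35


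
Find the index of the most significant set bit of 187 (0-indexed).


0b10111011. Highest set bit at position 7

7
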